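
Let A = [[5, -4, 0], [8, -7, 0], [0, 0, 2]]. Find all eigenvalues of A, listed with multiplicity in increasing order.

Characteristic polynomial: p(t) = t^3 - 7t + 6 = (t - 2)(t - 1)(t + 3).
Roots (with multiplicity): -3, 1, 2.

-3, 1, 2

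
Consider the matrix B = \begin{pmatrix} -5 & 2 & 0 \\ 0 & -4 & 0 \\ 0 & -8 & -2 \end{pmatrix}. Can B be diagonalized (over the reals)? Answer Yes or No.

Characteristic polynomial: p(s) = s^3 + 11s^2 + 38s + 40 = (s + 2)(s + 4)(s + 5).
All 3 eigenvalues are distinct, so B is diagonalizable.

Yes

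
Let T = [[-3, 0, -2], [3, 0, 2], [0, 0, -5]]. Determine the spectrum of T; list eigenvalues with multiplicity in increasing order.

-5, -3, 0

Characteristic polynomial: p(r) = r^3 + 8r^2 + 15r = r(r + 3)(r + 5).
Roots (with multiplicity): -5, -3, 0.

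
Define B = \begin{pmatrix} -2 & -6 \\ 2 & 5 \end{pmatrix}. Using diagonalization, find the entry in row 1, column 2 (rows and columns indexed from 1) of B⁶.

-378

Characteristic polynomial: s^2 - 3s + 2 = (s - 2)(s - 1), so the eigenvalues are 1, 2.
s=2: eigenvector (-3, 2).
s=1: eigenvector (-2, 1).
P = [[-3, -2], [2, 1]], D = diag(2, 1), P⁻¹ = [[1, 2], [-2, -3]].
B⁶ = P·diag(64, 1)·P⁻¹ = [[-188, -378], [126, 253]].
The requested entry is -378.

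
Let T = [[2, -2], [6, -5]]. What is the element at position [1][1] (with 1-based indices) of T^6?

-188

Characteristic polynomial: λ^2 + 3λ + 2 = (λ + 1)(λ + 2), so the eigenvalues are -2, -1.
λ=-2: eigenvector (1, 2).
λ=-1: eigenvector (-2, -3).
P = [[1, -2], [2, -3]], D = diag(-2, -1), P⁻¹ = [[-3, 2], [-2, 1]].
T⁶ = P·diag(64, 1)·P⁻¹ = [[-188, 126], [-378, 253]].
The requested entry is -188.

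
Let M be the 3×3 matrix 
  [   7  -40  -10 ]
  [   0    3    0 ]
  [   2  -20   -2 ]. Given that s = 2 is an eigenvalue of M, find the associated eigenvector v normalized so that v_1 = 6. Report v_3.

M − 2I = [[5, -40, -10], [0, 1, 0], [2, -20, -4]].
Solving (M − 2I)v = 0 gives the eigenspace spanned by (6, 0, 3).
With v_1 = 6, v = (6, 0, 3), so v_3 = 3.

3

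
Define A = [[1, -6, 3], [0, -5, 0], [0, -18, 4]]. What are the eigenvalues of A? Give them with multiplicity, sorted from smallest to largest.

Characteristic polynomial: p(μ) = μ^3 - 21μ + 20 = (μ - 4)(μ - 1)(μ + 5).
Roots (with multiplicity): -5, 1, 4.

-5, 1, 4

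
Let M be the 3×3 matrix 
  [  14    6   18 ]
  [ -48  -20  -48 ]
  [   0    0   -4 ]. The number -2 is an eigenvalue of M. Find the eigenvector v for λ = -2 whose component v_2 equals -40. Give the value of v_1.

15

M + 2I = [[16, 6, 18], [-48, -18, -48], [0, 0, -2]].
Solving (M + 2I)v = 0 gives the eigenspace spanned by (15, -40, 0).
With v_2 = -40, v = (15, -40, 0), so v_1 = 15.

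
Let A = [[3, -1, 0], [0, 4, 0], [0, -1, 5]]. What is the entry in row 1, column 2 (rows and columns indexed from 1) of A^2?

Characteristic polynomial: r^3 - 12r^2 + 47r - 60 = (r - 5)(r - 4)(r - 3), so the eigenvalues are 3, 4, 5.
r=3: eigenvector (1, 0, 0).
r=4: eigenvector (-1, 1, 1).
r=5: eigenvector (0, 0, 1).
P = [[1, -1, 0], [0, 1, 0], [0, 1, 1]], D = diag(3, 4, 5), P⁻¹ = [[1, 1, 0], [0, 1, 0], [0, -1, 1]].
A² = P·diag(9, 16, 25)·P⁻¹ = [[9, -7, 0], [0, 16, 0], [0, -9, 25]].
The requested entry is -7.

-7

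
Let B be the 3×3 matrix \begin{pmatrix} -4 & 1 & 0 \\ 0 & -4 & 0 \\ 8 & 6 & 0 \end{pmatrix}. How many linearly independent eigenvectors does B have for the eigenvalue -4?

1

B + 4I = [[0, 1, 0], [0, 0, 0], [8, 6, 4]].
This matrix has rank 2, so its null space has dimension 3 − 2 = 1.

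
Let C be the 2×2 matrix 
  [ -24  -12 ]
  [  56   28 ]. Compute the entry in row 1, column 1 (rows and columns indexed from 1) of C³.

Characteristic polynomial: r^2 - 4r = r(r - 4), so the eigenvalues are 0, 4.
r=4: eigenvector (-3, 7).
r=0: eigenvector (1, -2).
P = [[-3, 1], [7, -2]], D = diag(4, 0), P⁻¹ = [[2, 1], [7, 3]].
C³ = P·diag(64, 0)·P⁻¹ = [[-384, -192], [896, 448]].
The requested entry is -384.

-384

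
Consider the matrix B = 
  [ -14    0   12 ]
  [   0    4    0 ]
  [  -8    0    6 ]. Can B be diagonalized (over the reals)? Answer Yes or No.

Yes

Characteristic polynomial: p(s) = s^3 + 4s^2 - 20s - 48 = (s - 4)(s + 2)(s + 6).
All 3 eigenvalues are distinct, so B is diagonalizable.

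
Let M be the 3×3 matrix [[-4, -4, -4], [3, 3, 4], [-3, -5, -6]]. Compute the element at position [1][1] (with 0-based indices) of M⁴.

Characteristic polynomial: r^3 + 7r^2 + 14r + 8 = (r + 1)(r + 2)(r + 4), so the eigenvalues are -4, -2, -1.
r=-4: eigenvector (1, -1, 1).
r=-2: eigenvector (-2, 2, -1).
r=-1: eigenvector (0, -1, 1).
P = [[1, -2, 0], [-1, 2, -1], [1, -1, 1]], D = diag(-4, -2, -1), P⁻¹ = [[1, 2, 2], [0, 1, 1], [-1, -1, 0]].
M⁴ = P·diag(256, 16, 1)·P⁻¹ = [[256, 480, 480], [-255, -479, -480], [255, 495, 496]].
The requested entry is -479.

-479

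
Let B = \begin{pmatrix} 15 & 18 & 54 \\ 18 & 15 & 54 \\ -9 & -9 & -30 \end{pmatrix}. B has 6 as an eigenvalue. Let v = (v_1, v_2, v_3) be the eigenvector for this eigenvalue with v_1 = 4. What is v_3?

B − 6I = [[9, 18, 54], [18, 9, 54], [-9, -9, -36]].
Solving (B − 6I)v = 0 gives the eigenspace spanned by (4, 4, -2).
With v_1 = 4, v = (4, 4, -2), so v_3 = -2.

-2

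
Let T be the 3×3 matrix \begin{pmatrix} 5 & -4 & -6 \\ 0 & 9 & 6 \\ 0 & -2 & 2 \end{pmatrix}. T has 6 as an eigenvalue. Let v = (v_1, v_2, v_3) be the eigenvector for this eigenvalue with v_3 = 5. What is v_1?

10

T − 6I = [[-1, -4, -6], [0, 3, 6], [0, -2, -4]].
Solving (T − 6I)v = 0 gives the eigenspace spanned by (10, -10, 5).
With v_3 = 5, v = (10, -10, 5), so v_1 = 10.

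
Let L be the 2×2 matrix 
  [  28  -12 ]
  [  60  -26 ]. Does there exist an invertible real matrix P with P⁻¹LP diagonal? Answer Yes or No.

Characteristic polynomial: p(s) = s^2 - 2s - 8 = (s - 4)(s + 2).
All 2 eigenvalues are distinct, so L is diagonalizable.

Yes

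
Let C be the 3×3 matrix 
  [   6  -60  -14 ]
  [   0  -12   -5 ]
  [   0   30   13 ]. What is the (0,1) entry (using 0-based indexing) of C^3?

-420

Characteristic polynomial: r^3 - 7r^2 + 36 = (r - 6)(r - 3)(r + 2), so the eigenvalues are -2, 3, 6.
r=6: eigenvector (1, 0, 0).
r=-2: eigenvector (4, 1, -2).
r=3: eigenvector (-6, -1, 3).
P = [[1, 4, -6], [0, 1, -1], [0, -2, 3]], D = diag(6, -2, 3), P⁻¹ = [[1, 0, 2], [0, 3, 1], [0, 2, 1]].
C³ = P·diag(216, -8, 27)·P⁻¹ = [[216, -420, 238], [0, -78, -35], [0, 210, 97]].
The requested entry is -420.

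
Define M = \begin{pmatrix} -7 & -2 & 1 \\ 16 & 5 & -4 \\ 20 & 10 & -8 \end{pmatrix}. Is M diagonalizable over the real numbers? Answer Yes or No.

Yes

Characteristic polynomial: p(s) = s^3 + 10s^2 + 33s + 36 = (s + 3)^2(s + 4).
s = -3 has algebraic multiplicity 2; rank(M + 3I) = 1, so geometric multiplicity = 2.
Every eigenvalue has geometric = algebraic multiplicity, so M is diagonalizable.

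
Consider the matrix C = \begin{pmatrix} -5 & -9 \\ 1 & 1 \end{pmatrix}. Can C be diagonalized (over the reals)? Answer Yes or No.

No

Characteristic polynomial: p(t) = t^2 + 4t + 4 = (t + 2)^2.
t = -2 has algebraic multiplicity 2; rank(C + 2I) = 1, so geometric multiplicity = 1.
Geometric multiplicity < algebraic multiplicity, so C is not diagonalizable.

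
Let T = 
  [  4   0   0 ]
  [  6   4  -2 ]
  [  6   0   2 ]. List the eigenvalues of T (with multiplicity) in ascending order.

2, 4, 4

Characteristic polynomial: p(s) = s^3 - 10s^2 + 32s - 32 = (s - 4)^2(s - 2).
Roots (with multiplicity): 2, 4, 4.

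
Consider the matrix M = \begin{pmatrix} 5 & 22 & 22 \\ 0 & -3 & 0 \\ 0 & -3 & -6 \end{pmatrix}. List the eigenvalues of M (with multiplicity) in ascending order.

-6, -3, 5

Characteristic polynomial: p(t) = t^3 + 4t^2 - 27t - 90 = (t - 5)(t + 3)(t + 6).
Roots (with multiplicity): -6, -3, 5.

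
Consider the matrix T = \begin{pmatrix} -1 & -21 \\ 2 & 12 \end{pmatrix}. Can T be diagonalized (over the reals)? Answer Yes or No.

Characteristic polynomial: p(λ) = λ^2 - 11λ + 30 = (λ - 6)(λ - 5).
All 2 eigenvalues are distinct, so T is diagonalizable.

Yes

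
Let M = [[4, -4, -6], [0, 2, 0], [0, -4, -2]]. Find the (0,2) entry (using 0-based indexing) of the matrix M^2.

Characteristic polynomial: r^3 - 4r^2 - 4r + 16 = (r - 4)(r - 2)(r + 2), so the eigenvalues are -2, 2, 4.
r=4: eigenvector (1, 0, 0).
r=2: eigenvector (-1, 1, -1).
r=-2: eigenvector (1, 0, 1).
P = [[1, -1, 1], [0, 1, 0], [0, -1, 1]], D = diag(4, 2, -2), P⁻¹ = [[1, 0, -1], [0, 1, 0], [0, 1, 1]].
M² = P·diag(16, 4, 4)·P⁻¹ = [[16, 0, -12], [0, 4, 0], [0, 0, 4]].
The requested entry is -12.

-12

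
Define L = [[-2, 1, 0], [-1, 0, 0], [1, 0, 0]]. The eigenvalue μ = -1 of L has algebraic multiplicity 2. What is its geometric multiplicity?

L + 1I = [[-1, 1, 0], [-1, 1, 0], [1, 0, 1]].
This matrix has rank 2, so its null space has dimension 3 − 2 = 1.

1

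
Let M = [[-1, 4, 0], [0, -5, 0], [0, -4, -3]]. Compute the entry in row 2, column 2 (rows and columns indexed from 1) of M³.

-125

Characteristic polynomial: s^3 + 9s^2 + 23s + 15 = (s + 1)(s + 3)(s + 5), so the eigenvalues are -5, -3, -1.
s=-5: eigenvector (-1, 1, 2).
s=-1: eigenvector (1, 0, 0).
s=-3: eigenvector (0, 0, 1).
P = [[-1, 1, 0], [1, 0, 0], [2, 0, 1]], D = diag(-5, -1, -3), P⁻¹ = [[0, 1, 0], [1, 1, 0], [0, -2, 1]].
M³ = P·diag(-125, -1, -27)·P⁻¹ = [[-1, 124, 0], [0, -125, 0], [0, -196, -27]].
The requested entry is -125.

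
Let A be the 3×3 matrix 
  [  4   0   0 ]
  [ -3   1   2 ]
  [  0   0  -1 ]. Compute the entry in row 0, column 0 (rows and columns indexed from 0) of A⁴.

Characteristic polynomial: λ^3 - 4λ^2 - λ + 4 = (λ - 4)(λ - 1)(λ + 1), so the eigenvalues are -1, 1, 4.
λ=1: eigenvector (0, 1, 0).
λ=4: eigenvector (1, -1, 0).
λ=-1: eigenvector (0, -1, 1).
P = [[0, 1, 0], [1, -1, -1], [0, 0, 1]], D = diag(1, 4, -1), P⁻¹ = [[1, 1, 1], [1, 0, 0], [0, 0, 1]].
A⁴ = P·diag(1, 256, 1)·P⁻¹ = [[256, 0, 0], [-255, 1, 0], [0, 0, 1]].
The requested entry is 256.

256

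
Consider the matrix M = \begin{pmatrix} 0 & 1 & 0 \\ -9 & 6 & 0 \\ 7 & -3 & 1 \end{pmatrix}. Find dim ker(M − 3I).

M − 3I = [[-3, 1, 0], [-9, 3, 0], [7, -3, -2]].
This matrix has rank 2, so its null space has dimension 3 − 2 = 1.

1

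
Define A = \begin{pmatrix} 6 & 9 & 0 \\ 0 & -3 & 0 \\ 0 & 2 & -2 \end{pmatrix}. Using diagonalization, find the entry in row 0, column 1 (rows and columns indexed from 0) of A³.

Characteristic polynomial: r^3 - r^2 - 24r - 36 = (r - 6)(r + 2)(r + 3), so the eigenvalues are -3, -2, 6.
r=6: eigenvector (1, 0, 0).
r=-3: eigenvector (-1, 1, -2).
r=-2: eigenvector (0, 0, 1).
P = [[1, -1, 0], [0, 1, 0], [0, -2, 1]], D = diag(6, -3, -2), P⁻¹ = [[1, 1, 0], [0, 1, 0], [0, 2, 1]].
A³ = P·diag(216, -27, -8)·P⁻¹ = [[216, 243, 0], [0, -27, 0], [0, 38, -8]].
The requested entry is 243.

243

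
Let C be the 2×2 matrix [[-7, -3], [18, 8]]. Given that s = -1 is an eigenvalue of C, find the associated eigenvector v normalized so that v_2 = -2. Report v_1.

C + 1I = [[-6, -3], [18, 9]].
Solving (C + 1I)v = 0 gives the eigenspace spanned by (1, -2).
With v_2 = -2, v = (1, -2), so v_1 = 1.

1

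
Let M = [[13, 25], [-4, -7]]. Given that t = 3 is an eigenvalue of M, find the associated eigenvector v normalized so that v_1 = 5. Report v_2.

-2

M − 3I = [[10, 25], [-4, -10]].
Solving (M − 3I)v = 0 gives the eigenspace spanned by (5, -2).
With v_1 = 5, v = (5, -2), so v_2 = -2.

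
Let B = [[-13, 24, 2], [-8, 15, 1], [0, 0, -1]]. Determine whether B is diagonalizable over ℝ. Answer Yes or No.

Characteristic polynomial: p(μ) = μ^3 - μ^2 - 5μ - 3 = (μ - 3)(μ + 1)^2.
μ = -1 has algebraic multiplicity 2; rank(B + 1I) = 2, so geometric multiplicity = 1.
Geometric multiplicity < algebraic multiplicity, so B is not diagonalizable.

No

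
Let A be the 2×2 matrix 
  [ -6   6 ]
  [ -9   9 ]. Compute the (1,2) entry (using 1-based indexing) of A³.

Characteristic polynomial: μ^2 - 3μ = μ(μ - 3), so the eigenvalues are 0, 3.
μ=3: eigenvector (2, 3).
μ=0: eigenvector (1, 1).
P = [[2, 1], [3, 1]], D = diag(3, 0), P⁻¹ = [[-1, 1], [3, -2]].
A³ = P·diag(27, 0)·P⁻¹ = [[-54, 54], [-81, 81]].
The requested entry is 54.

54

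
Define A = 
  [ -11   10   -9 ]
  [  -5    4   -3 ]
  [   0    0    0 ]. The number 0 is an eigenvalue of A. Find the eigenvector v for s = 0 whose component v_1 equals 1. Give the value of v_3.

A = [[-11, 10, -9], [-5, 4, -3], [0, 0, 0]].
Solving (A)v = 0 gives the eigenspace spanned by (1, 2, 1).
With v_1 = 1, v = (1, 2, 1), so v_3 = 1.

1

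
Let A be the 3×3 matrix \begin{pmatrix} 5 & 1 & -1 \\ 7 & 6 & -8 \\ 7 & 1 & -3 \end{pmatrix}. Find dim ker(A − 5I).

A − 5I = [[0, 1, -1], [7, 1, -8], [7, 1, -8]].
This matrix has rank 2, so its null space has dimension 3 − 2 = 1.

1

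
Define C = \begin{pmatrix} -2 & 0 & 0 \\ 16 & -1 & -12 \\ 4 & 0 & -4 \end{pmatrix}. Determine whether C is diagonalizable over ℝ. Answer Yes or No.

Yes

Characteristic polynomial: p(λ) = λ^3 + 7λ^2 + 14λ + 8 = (λ + 1)(λ + 2)(λ + 4).
All 3 eigenvalues are distinct, so C is diagonalizable.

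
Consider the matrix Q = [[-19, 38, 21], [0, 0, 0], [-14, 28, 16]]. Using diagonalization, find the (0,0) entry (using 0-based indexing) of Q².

67

Characteristic polynomial: λ^3 + 3λ^2 - 10λ = λ(λ - 2)(λ + 5), so the eigenvalues are -5, 0, 2.
λ=-5: eigenvector (-3, 0, -2).
λ=0: eigenvector (2, 1, 0).
λ=2: eigenvector (-1, 0, -1).
P = [[-3, 2, -1], [0, 1, 0], [-2, 0, -1]], D = diag(-5, 0, 2), P⁻¹ = [[-1, 2, 1], [0, 1, 0], [2, -4, -3]].
Q² = P·diag(25, 0, 4)·P⁻¹ = [[67, -134, -63], [0, 0, 0], [42, -84, -38]].
The requested entry is 67.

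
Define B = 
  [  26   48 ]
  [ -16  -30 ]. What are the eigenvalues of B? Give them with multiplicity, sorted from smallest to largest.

-6, 2

Characteristic polynomial: p(r) = r^2 + 4r - 12 = (r - 2)(r + 6).
Roots (with multiplicity): -6, 2.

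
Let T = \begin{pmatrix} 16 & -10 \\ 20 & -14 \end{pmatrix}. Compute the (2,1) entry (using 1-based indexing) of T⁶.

85120

Characteristic polynomial: μ^2 - 2μ - 24 = (μ - 6)(μ + 4), so the eigenvalues are -4, 6.
μ=-4: eigenvector (1, 2).
μ=6: eigenvector (1, 1).
P = [[1, 1], [2, 1]], D = diag(-4, 6), P⁻¹ = [[-1, 1], [2, -1]].
T⁶ = P·diag(4096, 46656)·P⁻¹ = [[89216, -42560], [85120, -38464]].
The requested entry is 85120.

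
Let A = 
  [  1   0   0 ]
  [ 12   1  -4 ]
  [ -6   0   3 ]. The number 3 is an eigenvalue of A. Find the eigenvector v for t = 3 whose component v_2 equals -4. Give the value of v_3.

2

A − 3I = [[-2, 0, 0], [12, -2, -4], [-6, 0, 0]].
Solving (A − 3I)v = 0 gives the eigenspace spanned by (0, -4, 2).
With v_2 = -4, v = (0, -4, 2), so v_3 = 2.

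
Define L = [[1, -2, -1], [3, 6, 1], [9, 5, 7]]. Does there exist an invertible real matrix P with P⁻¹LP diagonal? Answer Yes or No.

No

Characteristic polynomial: p(μ) = μ^3 - 14μ^2 + 65μ - 100 = (μ - 5)^2(μ - 4).
μ = 5 has algebraic multiplicity 2; rank(L − 5I) = 2, so geometric multiplicity = 1.
Geometric multiplicity < algebraic multiplicity, so L is not diagonalizable.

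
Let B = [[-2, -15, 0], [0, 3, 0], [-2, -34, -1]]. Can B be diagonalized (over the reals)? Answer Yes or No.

Yes

Characteristic polynomial: p(t) = t^3 - 7t - 6 = (t - 3)(t + 1)(t + 2).
All 3 eigenvalues are distinct, so B is diagonalizable.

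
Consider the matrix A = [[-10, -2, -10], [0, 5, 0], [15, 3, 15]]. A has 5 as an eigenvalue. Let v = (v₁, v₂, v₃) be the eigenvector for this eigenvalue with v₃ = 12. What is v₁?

-8

A − 5I = [[-15, -2, -10], [0, 0, 0], [15, 3, 10]].
Solving (A − 5I)v = 0 gives the eigenspace spanned by (-8, 0, 12).
With v₃ = 12, v = (-8, 0, 12), so v₁ = -8.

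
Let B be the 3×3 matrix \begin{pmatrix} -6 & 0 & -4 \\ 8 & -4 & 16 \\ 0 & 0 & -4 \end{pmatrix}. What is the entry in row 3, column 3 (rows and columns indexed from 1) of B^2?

Characteristic polynomial: λ^3 + 14λ^2 + 64λ + 96 = (λ + 4)^2(λ + 6), so the eigenvalues are -6, -4, -4.
λ=-6: eigenvector (1, -4, 0).
λ=-4: eigenvector (0, 1, 0).
λ=-4: eigenvector (-2, 6, 1).
P = [[1, 0, -2], [-4, 1, 6], [0, 0, 1]], D = diag(-6, -4, -4), P⁻¹ = [[1, 0, 2], [4, 1, 2], [0, 0, 1]].
B² = P·diag(36, 16, 16)·P⁻¹ = [[36, 0, 40], [-80, 16, -160], [0, 0, 16]].
The requested entry is 16.

16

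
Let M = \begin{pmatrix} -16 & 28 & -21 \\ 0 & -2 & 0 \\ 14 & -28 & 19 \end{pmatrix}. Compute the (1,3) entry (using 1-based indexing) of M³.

Characteristic polynomial: s^3 - s^2 - 16s - 20 = (s - 5)(s + 2)^2, so the eigenvalues are -2, -2, 5.
s=-2: eigenvector (3, 0, -2).
s=-2: eigenvector (2, 1, 0).
s=5: eigenvector (-1, 0, 1).
P = [[3, 2, -1], [0, 1, 0], [-2, 0, 1]], D = diag(-2, -2, 5), P⁻¹ = [[1, -2, 1], [0, 1, 0], [2, -4, 3]].
M³ = P·diag(-8, -8, 125)·P⁻¹ = [[-274, 532, -399], [0, -8, 0], [266, -532, 391]].
The requested entry is -399.

-399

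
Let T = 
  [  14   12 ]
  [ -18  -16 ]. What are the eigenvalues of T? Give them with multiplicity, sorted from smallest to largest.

Characteristic polynomial: p(r) = r^2 + 2r - 8 = (r - 2)(r + 4).
Roots (with multiplicity): -4, 2.

-4, 2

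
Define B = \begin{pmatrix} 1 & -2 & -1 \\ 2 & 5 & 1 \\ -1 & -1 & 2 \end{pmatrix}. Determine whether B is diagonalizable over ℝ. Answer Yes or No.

Characteristic polynomial: p(μ) = μ^3 - 8μ^2 + 21μ - 18 = (μ - 3)^2(μ - 2).
μ = 3 has algebraic multiplicity 2; rank(B − 3I) = 2, so geometric multiplicity = 1.
Geometric multiplicity < algebraic multiplicity, so B is not diagonalizable.

No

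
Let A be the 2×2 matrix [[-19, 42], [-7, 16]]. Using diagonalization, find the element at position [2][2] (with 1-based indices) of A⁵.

Characteristic polynomial: λ^2 + 3λ - 10 = (λ - 2)(λ + 5), so the eigenvalues are -5, 2.
λ=2: eigenvector (-2, -1).
λ=-5: eigenvector (-3, -1).
P = [[-2, -3], [-1, -1]], D = diag(2, -5), P⁻¹ = [[1, -3], [-1, 2]].
A⁵ = P·diag(32, -3125)·P⁻¹ = [[-9439, 18942], [-3157, 6346]].
The requested entry is 6346.

6346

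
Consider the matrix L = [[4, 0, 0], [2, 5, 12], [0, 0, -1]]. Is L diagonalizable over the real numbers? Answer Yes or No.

Characteristic polynomial: p(μ) = μ^3 - 8μ^2 + 11μ + 20 = (μ - 5)(μ - 4)(μ + 1).
All 3 eigenvalues are distinct, so L is diagonalizable.

Yes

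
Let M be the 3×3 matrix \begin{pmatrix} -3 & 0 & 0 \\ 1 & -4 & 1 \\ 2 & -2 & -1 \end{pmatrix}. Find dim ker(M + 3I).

2

M + 3I = [[0, 0, 0], [1, -1, 1], [2, -2, 2]].
This matrix has rank 1, so its null space has dimension 3 − 1 = 2.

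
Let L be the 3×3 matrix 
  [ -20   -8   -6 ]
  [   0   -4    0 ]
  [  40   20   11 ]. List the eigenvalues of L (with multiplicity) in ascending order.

Characteristic polynomial: p(λ) = λ^3 + 13λ^2 + 56λ + 80 = (λ + 4)^2(λ + 5).
Roots (with multiplicity): -5, -4, -4.

-5, -4, -4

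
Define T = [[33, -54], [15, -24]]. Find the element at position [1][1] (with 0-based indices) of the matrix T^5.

Characteristic polynomial: μ^2 - 9μ + 18 = (μ - 6)(μ - 3), so the eigenvalues are 3, 6.
μ=6: eigenvector (2, 1).
μ=3: eigenvector (-9, -5).
P = [[2, -9], [1, -5]], D = diag(6, 3), P⁻¹ = [[5, -9], [1, -2]].
T⁵ = P·diag(7776, 243)·P⁻¹ = [[75573, -135594], [37665, -67554]].
The requested entry is -67554.

-67554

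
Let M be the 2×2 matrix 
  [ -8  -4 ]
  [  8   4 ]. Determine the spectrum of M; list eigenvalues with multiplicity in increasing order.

Characteristic polynomial: p(s) = s^2 + 4s = s(s + 4).
Roots (with multiplicity): -4, 0.

-4, 0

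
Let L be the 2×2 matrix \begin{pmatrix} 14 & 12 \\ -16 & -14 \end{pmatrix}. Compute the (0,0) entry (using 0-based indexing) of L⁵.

224

Characteristic polynomial: λ^2 - 4 = (λ - 2)(λ + 2), so the eigenvalues are -2, 2.
λ=2: eigenvector (1, -1).
λ=-2: eigenvector (-3, 4).
P = [[1, -3], [-1, 4]], D = diag(2, -2), P⁻¹ = [[4, 3], [1, 1]].
L⁵ = P·diag(32, -32)·P⁻¹ = [[224, 192], [-256, -224]].
The requested entry is 224.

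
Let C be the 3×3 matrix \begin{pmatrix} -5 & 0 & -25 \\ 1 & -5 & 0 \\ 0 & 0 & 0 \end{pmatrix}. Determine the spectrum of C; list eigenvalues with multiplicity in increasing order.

Characteristic polynomial: p(s) = s^3 + 10s^2 + 25s = s(s + 5)^2.
Roots (with multiplicity): -5, -5, 0.

-5, -5, 0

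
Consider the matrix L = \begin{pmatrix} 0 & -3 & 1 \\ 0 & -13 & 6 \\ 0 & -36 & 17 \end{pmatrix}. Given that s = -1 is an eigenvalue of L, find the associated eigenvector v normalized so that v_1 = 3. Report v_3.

6

L + 1I = [[1, -3, 1], [0, -12, 6], [0, -36, 18]].
Solving (L + 1I)v = 0 gives the eigenspace spanned by (3, 3, 6).
With v_1 = 3, v = (3, 3, 6), so v_3 = 6.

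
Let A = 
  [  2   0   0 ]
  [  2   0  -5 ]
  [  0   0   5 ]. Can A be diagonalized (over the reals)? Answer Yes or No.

Yes

Characteristic polynomial: p(s) = s^3 - 7s^2 + 10s = s(s - 5)(s - 2).
All 3 eigenvalues are distinct, so A is diagonalizable.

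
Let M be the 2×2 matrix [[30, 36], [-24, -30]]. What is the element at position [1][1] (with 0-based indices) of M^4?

Characteristic polynomial: r^2 - 36 = (r - 6)(r + 6), so the eigenvalues are -6, 6.
r=6: eigenvector (3, -2).
r=-6: eigenvector (1, -1).
P = [[3, 1], [-2, -1]], D = diag(6, -6), P⁻¹ = [[1, 1], [-2, -3]].
M⁴ = P·diag(1296, 1296)·P⁻¹ = [[1296, 0], [0, 1296]].
The requested entry is 1296.

1296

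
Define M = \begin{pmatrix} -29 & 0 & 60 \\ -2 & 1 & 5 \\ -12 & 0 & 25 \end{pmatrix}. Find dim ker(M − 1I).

1

M − 1I = [[-30, 0, 60], [-2, 0, 5], [-12, 0, 24]].
This matrix has rank 2, so its null space has dimension 3 − 2 = 1.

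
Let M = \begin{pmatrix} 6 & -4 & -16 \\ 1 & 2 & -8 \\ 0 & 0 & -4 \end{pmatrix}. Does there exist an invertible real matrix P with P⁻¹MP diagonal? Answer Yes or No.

No

Characteristic polynomial: p(t) = t^3 - 4t^2 - 16t + 64 = (t - 4)^2(t + 4).
t = 4 has algebraic multiplicity 2; rank(M − 4I) = 2, so geometric multiplicity = 1.
Geometric multiplicity < algebraic multiplicity, so M is not diagonalizable.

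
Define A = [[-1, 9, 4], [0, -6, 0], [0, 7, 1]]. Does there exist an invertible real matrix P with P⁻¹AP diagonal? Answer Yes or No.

Characteristic polynomial: p(s) = s^3 + 6s^2 - s - 6 = (s - 1)(s + 1)(s + 6).
All 3 eigenvalues are distinct, so A is diagonalizable.

Yes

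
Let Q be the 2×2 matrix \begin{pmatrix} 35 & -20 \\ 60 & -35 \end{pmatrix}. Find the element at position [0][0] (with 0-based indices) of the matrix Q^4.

625

Characteristic polynomial: μ^2 - 25 = (μ - 5)(μ + 5), so the eigenvalues are -5, 5.
μ=5: eigenvector (2, 3).
μ=-5: eigenvector (-1, -2).
P = [[2, -1], [3, -2]], D = diag(5, -5), P⁻¹ = [[2, -1], [3, -2]].
Q⁴ = P·diag(625, 625)·P⁻¹ = [[625, 0], [0, 625]].
The requested entry is 625.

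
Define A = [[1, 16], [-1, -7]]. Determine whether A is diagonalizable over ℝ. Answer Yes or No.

No

Characteristic polynomial: p(λ) = λ^2 + 6λ + 9 = (λ + 3)^2.
λ = -3 has algebraic multiplicity 2; rank(A + 3I) = 1, so geometric multiplicity = 1.
Geometric multiplicity < algebraic multiplicity, so A is not diagonalizable.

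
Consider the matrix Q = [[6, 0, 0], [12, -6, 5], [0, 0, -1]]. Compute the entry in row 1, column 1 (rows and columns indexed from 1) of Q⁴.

1296

Characteristic polynomial: r^3 + r^2 - 36r - 36 = (r - 6)(r + 1)(r + 6), so the eigenvalues are -6, -1, 6.
r=6: eigenvector (1, 1, 0).
r=-6: eigenvector (0, 1, 0).
r=-1: eigenvector (0, 1, 1).
P = [[1, 0, 0], [1, 1, 1], [0, 0, 1]], D = diag(6, -6, -1), P⁻¹ = [[1, 0, 0], [-1, 1, -1], [0, 0, 1]].
Q⁴ = P·diag(1296, 1296, 1)·P⁻¹ = [[1296, 0, 0], [0, 1296, -1295], [0, 0, 1]].
The requested entry is 1296.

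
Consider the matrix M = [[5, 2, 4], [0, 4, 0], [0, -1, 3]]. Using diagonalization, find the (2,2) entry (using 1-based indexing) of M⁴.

Characteristic polynomial: t^3 - 12t^2 + 47t - 60 = (t - 5)(t - 4)(t - 3), so the eigenvalues are 3, 4, 5.
t=5: eigenvector (1, 0, 0).
t=3: eigenvector (-2, 0, 1).
t=4: eigenvector (2, 1, -1).
P = [[1, -2, 2], [0, 0, 1], [0, 1, -1]], D = diag(5, 3, 4), P⁻¹ = [[1, 0, 2], [0, 1, 1], [0, 1, 0]].
M⁴ = P·diag(625, 81, 256)·P⁻¹ = [[625, 350, 1088], [0, 256, 0], [0, -175, 81]].
The requested entry is 256.

256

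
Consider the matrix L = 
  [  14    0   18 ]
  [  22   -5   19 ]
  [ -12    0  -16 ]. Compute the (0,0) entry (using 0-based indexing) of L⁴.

-464

Characteristic polynomial: t^3 + 7t^2 + 2t - 40 = (t - 2)(t + 4)(t + 5), so the eigenvalues are -5, -4, 2.
t=-4: eigenvector (-1, -3, 1).
t=-5: eigenvector (0, 1, 0).
t=2: eigenvector (3, 4, -2).
P = [[-1, 0, 3], [-3, 1, 4], [1, 0, -2]], D = diag(-4, -5, 2), P⁻¹ = [[2, 0, 3], [2, 1, 5], [1, 0, 1]].
L⁴ = P·diag(256, 625, 16)·P⁻¹ = [[-464, 0, -720], [-222, 625, 885], [480, 0, 736]].
The requested entry is -464.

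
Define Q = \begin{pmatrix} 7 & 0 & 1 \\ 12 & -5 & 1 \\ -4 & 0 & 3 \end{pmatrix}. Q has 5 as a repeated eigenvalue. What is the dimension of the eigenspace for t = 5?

Q − 5I = [[2, 0, 1], [12, -10, 1], [-4, 0, -2]].
This matrix has rank 2, so its null space has dimension 3 − 2 = 1.

1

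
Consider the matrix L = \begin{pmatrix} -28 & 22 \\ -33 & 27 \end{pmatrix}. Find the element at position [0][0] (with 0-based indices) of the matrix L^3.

Characteristic polynomial: t^2 + t - 30 = (t - 5)(t + 6), so the eigenvalues are -6, 5.
t=-6: eigenvector (-1, -1).
t=5: eigenvector (-2, -3).
P = [[-1, -2], [-1, -3]], D = diag(-6, 5), P⁻¹ = [[-3, 2], [1, -1]].
L³ = P·diag(-216, 125)·P⁻¹ = [[-898, 682], [-1023, 807]].
The requested entry is -898.

-898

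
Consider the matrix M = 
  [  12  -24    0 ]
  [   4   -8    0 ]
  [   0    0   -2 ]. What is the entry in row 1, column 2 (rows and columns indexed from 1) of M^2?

Characteristic polynomial: λ^3 - 2λ^2 - 8λ = λ(λ - 4)(λ + 2), so the eigenvalues are -2, 0, 4.
λ=4: eigenvector (3, 1, 0).
λ=0: eigenvector (2, 1, 0).
λ=-2: eigenvector (0, 0, 1).
P = [[3, 2, 0], [1, 1, 0], [0, 0, 1]], D = diag(4, 0, -2), P⁻¹ = [[1, -2, 0], [-1, 3, 0], [0, 0, 1]].
M² = P·diag(16, 0, 4)·P⁻¹ = [[48, -96, 0], [16, -32, 0], [0, 0, 4]].
The requested entry is -96.

-96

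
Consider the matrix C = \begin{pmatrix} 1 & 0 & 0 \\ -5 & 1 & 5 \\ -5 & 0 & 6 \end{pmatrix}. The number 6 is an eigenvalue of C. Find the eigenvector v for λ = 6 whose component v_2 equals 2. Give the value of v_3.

2

C − 6I = [[-5, 0, 0], [-5, -5, 5], [-5, 0, 0]].
Solving (C − 6I)v = 0 gives the eigenspace spanned by (0, 2, 2).
With v_2 = 2, v = (0, 2, 2), so v_3 = 2.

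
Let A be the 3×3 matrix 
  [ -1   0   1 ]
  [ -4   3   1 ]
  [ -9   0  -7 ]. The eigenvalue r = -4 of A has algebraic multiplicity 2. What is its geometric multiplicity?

A + 4I = [[3, 0, 1], [-4, 7, 1], [-9, 0, -3]].
This matrix has rank 2, so its null space has dimension 3 − 2 = 1.

1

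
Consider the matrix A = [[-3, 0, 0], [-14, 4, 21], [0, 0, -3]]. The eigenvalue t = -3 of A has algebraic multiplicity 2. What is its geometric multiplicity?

2

A + 3I = [[0, 0, 0], [-14, 7, 21], [0, 0, 0]].
This matrix has rank 1, so its null space has dimension 3 − 1 = 2.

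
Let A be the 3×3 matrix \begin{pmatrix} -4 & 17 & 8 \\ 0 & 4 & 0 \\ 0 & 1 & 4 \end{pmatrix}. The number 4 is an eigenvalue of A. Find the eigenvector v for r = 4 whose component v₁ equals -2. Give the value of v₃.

A − 4I = [[-8, 17, 8], [0, 0, 0], [0, 1, 0]].
Solving (A − 4I)v = 0 gives the eigenspace spanned by (-2, 0, -2).
With v₁ = -2, v = (-2, 0, -2), so v₃ = -2.

-2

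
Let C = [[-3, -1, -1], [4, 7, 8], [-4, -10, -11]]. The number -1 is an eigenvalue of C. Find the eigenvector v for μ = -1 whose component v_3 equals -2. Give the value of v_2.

C + 1I = [[-2, -1, -1], [4, 8, 8], [-4, -10, -10]].
Solving (C + 1I)v = 0 gives the eigenspace spanned by (0, 2, -2).
With v_3 = -2, v = (0, 2, -2), so v_2 = 2.

2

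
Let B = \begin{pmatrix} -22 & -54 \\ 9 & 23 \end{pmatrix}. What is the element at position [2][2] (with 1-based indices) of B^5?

Characteristic polynomial: r^2 - r - 20 = (r - 5)(r + 4), so the eigenvalues are -4, 5.
r=-4: eigenvector (3, -1).
r=5: eigenvector (-2, 1).
P = [[3, -2], [-1, 1]], D = diag(-4, 5), P⁻¹ = [[1, 2], [1, 3]].
B⁵ = P·diag(-1024, 3125)·P⁻¹ = [[-9322, -24894], [4149, 11423]].
The requested entry is 11423.

11423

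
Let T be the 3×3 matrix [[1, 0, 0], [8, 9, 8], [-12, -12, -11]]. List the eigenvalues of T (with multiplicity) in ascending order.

Characteristic polynomial: p(s) = s^3 + s^2 - 5s + 3 = (s - 1)^2(s + 3).
Roots (with multiplicity): -3, 1, 1.

-3, 1, 1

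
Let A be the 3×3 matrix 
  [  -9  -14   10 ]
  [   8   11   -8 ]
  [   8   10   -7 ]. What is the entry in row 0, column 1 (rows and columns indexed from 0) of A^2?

72

Characteristic polynomial: t^3 + 5t^2 - t - 5 = (t - 1)(t + 1)(t + 5), so the eigenvalues are -5, -1, 1.
t=-1: eigenvector (-1, 2, 2).
t=-5: eigenvector (-1, 1, 1).
t=1: eigenvector (1, 0, 1).
P = [[-1, -1, 1], [2, 1, 0], [2, 1, 1]], D = diag(-1, -5, 1), P⁻¹ = [[1, 2, -1], [-2, -3, 2], [0, -1, 1]].
A² = P·diag(1, 25, 1)·P⁻¹ = [[49, 72, -48], [-48, -71, 48], [-48, -72, 49]].
The requested entry is 72.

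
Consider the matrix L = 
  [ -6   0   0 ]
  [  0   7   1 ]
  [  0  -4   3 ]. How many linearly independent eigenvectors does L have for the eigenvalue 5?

1

L − 5I = [[-11, 0, 0], [0, 2, 1], [0, -4, -2]].
This matrix has rank 2, so its null space has dimension 3 − 2 = 1.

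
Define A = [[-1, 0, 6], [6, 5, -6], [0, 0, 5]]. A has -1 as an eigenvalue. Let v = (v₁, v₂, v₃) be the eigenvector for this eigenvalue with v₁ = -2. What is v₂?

A + 1I = [[0, 0, 6], [6, 6, -6], [0, 0, 6]].
Solving (A + 1I)v = 0 gives the eigenspace spanned by (-2, 2, 0).
With v₁ = -2, v = (-2, 2, 0), so v₂ = 2.

2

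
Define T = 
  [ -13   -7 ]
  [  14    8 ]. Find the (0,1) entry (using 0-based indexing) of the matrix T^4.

Characteristic polynomial: λ^2 + 5λ - 6 = (λ - 1)(λ + 6), so the eigenvalues are -6, 1.
λ=1: eigenvector (-1, 2).
λ=-6: eigenvector (-1, 1).
P = [[-1, -1], [2, 1]], D = diag(1, -6), P⁻¹ = [[1, 1], [-2, -1]].
T⁴ = P·diag(1, 1296)·P⁻¹ = [[2591, 1295], [-2590, -1294]].
The requested entry is 1295.

1295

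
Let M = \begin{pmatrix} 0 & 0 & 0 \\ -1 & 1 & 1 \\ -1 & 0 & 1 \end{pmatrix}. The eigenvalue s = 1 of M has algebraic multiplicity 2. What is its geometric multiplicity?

1

M − 1I = [[-1, 0, 0], [-1, 0, 1], [-1, 0, 0]].
This matrix has rank 2, so its null space has dimension 3 − 2 = 1.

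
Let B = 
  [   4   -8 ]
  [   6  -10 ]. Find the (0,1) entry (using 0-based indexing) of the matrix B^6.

Characteristic polynomial: μ^2 + 6μ + 8 = (μ + 2)(μ + 4), so the eigenvalues are -4, -2.
μ=-2: eigenvector (4, 3).
μ=-4: eigenvector (1, 1).
P = [[4, 1], [3, 1]], D = diag(-2, -4), P⁻¹ = [[1, -1], [-3, 4]].
B⁶ = P·diag(64, 4096)·P⁻¹ = [[-12032, 16128], [-12096, 16192]].
The requested entry is 16128.

16128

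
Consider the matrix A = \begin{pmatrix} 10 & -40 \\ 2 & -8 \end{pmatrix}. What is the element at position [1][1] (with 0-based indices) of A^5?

-128

Characteristic polynomial: r^2 - 2r = r(r - 2), so the eigenvalues are 0, 2.
r=0: eigenvector (-4, -1).
r=2: eigenvector (5, 1).
P = [[-4, 5], [-1, 1]], D = diag(0, 2), P⁻¹ = [[1, -5], [1, -4]].
A⁵ = P·diag(0, 32)·P⁻¹ = [[160, -640], [32, -128]].
The requested entry is -128.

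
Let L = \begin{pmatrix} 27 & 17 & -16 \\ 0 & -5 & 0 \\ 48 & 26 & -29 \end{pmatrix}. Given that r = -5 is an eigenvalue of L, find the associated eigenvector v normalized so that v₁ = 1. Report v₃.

L + 5I = [[32, 17, -16], [0, 0, 0], [48, 26, -24]].
Solving (L + 5I)v = 0 gives the eigenspace spanned by (1, 0, 2).
With v₁ = 1, v = (1, 0, 2), so v₃ = 2.

2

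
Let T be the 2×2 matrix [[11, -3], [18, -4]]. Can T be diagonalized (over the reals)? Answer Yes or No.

Yes

Characteristic polynomial: p(s) = s^2 - 7s + 10 = (s - 5)(s - 2).
All 2 eigenvalues are distinct, so T is diagonalizable.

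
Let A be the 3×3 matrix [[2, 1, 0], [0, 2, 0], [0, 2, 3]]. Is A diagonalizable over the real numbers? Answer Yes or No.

No

Characteristic polynomial: p(r) = r^3 - 7r^2 + 16r - 12 = (r - 3)(r - 2)^2.
r = 2 has algebraic multiplicity 2; rank(A − 2I) = 2, so geometric multiplicity = 1.
Geometric multiplicity < algebraic multiplicity, so A is not diagonalizable.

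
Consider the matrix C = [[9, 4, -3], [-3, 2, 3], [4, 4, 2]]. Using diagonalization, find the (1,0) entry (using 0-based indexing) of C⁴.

-609

Characteristic polynomial: s^3 - 13s^2 + 52s - 60 = (s - 6)(s - 5)(s - 2), so the eigenvalues are 2, 5, 6.
s=6: eigenvector (1, 0, 1).
s=2: eigenvector (-1, 1, -1).
s=5: eigenvector (-1, 1, 0).
P = [[1, -1, -1], [0, 1, 1], [1, -1, 0]], D = diag(6, 2, 5), P⁻¹ = [[1, 1, 0], [1, 1, -1], [-1, 0, 1]].
C⁴ = P·diag(1296, 16, 625)·P⁻¹ = [[1905, 1280, -609], [-609, 16, 609], [1280, 1280, 16]].
The requested entry is -609.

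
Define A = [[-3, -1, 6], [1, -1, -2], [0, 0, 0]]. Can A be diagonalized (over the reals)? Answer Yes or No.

Characteristic polynomial: p(μ) = μ^3 + 4μ^2 + 4μ = μ(μ + 2)^2.
μ = -2 has algebraic multiplicity 2; rank(A + 2I) = 2, so geometric multiplicity = 1.
Geometric multiplicity < algebraic multiplicity, so A is not diagonalizable.

No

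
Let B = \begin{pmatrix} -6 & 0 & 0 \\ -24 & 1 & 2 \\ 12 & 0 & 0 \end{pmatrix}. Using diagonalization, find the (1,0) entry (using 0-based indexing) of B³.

Characteristic polynomial: r^3 + 5r^2 - 6r = r(r - 1)(r + 6), so the eigenvalues are -6, 0, 1.
r=0: eigenvector (0, -2, 1).
r=1: eigenvector (0, 1, 0).
r=-6: eigenvector (-1, -4, 2).
P = [[0, 0, -1], [-2, 1, -4], [1, 0, 2]], D = diag(0, 1, -6), P⁻¹ = [[2, 0, 1], [0, 1, 2], [-1, 0, 0]].
B³ = P·diag(0, 1, -216)·P⁻¹ = [[-216, 0, 0], [-864, 1, 2], [432, 0, 0]].
The requested entry is -864.

-864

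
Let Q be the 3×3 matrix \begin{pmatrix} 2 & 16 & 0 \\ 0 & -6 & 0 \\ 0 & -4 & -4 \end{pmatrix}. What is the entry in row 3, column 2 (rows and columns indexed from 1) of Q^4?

2080

Characteristic polynomial: λ^3 + 8λ^2 + 4λ - 48 = (λ - 2)(λ + 4)(λ + 6), so the eigenvalues are -6, -4, 2.
λ=2: eigenvector (1, 0, 0).
λ=-6: eigenvector (-2, 1, 2).
λ=-4: eigenvector (0, 0, 1).
P = [[1, -2, 0], [0, 1, 0], [0, 2, 1]], D = diag(2, -6, -4), P⁻¹ = [[1, 2, 0], [0, 1, 0], [0, -2, 1]].
Q⁴ = P·diag(16, 1296, 256)·P⁻¹ = [[16, -2560, 0], [0, 1296, 0], [0, 2080, 256]].
The requested entry is 2080.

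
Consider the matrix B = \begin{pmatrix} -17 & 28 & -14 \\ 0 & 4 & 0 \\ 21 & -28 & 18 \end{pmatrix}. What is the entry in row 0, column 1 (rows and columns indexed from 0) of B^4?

Characteristic polynomial: r^3 - 5r^2 - 8r + 48 = (r - 4)^2(r + 3), so the eigenvalues are -3, 4, 4.
r=-3: eigenvector (1, 0, -1).
r=4: eigenvector (0, 1, 2).
r=4: eigenvector (-2, 0, 3).
P = [[1, 0, -2], [0, 1, 0], [-1, 2, 3]], D = diag(-3, 4, 4), P⁻¹ = [[3, -4, 2], [0, 1, 0], [1, -2, 1]].
B⁴ = P·diag(81, 256, 256)·P⁻¹ = [[-269, 700, -350], [0, 256, 0], [525, -700, 606]].
The requested entry is 700.

700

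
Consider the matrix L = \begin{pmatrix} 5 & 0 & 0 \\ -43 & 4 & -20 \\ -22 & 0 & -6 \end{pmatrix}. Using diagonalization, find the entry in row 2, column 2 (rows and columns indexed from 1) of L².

16

Characteristic polynomial: t^3 - 3t^2 - 34t + 120 = (t - 5)(t - 4)(t + 6), so the eigenvalues are -6, 4, 5.
t=5: eigenvector (1, -3, -2).
t=4: eigenvector (0, 1, 0).
t=-6: eigenvector (0, 2, 1).
P = [[1, 0, 0], [-3, 1, 2], [-2, 0, 1]], D = diag(5, 4, -6), P⁻¹ = [[1, 0, 0], [-1, 1, -2], [2, 0, 1]].
L² = P·diag(25, 16, 36)·P⁻¹ = [[25, 0, 0], [53, 16, 40], [22, 0, 36]].
The requested entry is 16.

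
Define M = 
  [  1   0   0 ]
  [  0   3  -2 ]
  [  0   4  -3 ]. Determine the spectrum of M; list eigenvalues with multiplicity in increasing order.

Characteristic polynomial: p(λ) = λ^3 - λ^2 - λ + 1 = (λ - 1)^2(λ + 1).
Roots (with multiplicity): -1, 1, 1.

-1, 1, 1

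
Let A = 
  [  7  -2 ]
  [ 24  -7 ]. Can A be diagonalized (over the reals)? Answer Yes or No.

Characteristic polynomial: p(λ) = λ^2 - 1 = (λ - 1)(λ + 1).
All 2 eigenvalues are distinct, so A is diagonalizable.

Yes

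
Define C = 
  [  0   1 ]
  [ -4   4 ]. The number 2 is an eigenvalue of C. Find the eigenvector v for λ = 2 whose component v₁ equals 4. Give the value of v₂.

8

C − 2I = [[-2, 1], [-4, 2]].
Solving (C − 2I)v = 0 gives the eigenspace spanned by (4, 8).
With v₁ = 4, v = (4, 8), so v₂ = 8.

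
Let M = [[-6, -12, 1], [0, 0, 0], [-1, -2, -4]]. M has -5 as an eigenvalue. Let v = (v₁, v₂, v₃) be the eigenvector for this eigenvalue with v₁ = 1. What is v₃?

1

M + 5I = [[-1, -12, 1], [0, 5, 0], [-1, -2, 1]].
Solving (M + 5I)v = 0 gives the eigenspace spanned by (1, 0, 1).
With v₁ = 1, v = (1, 0, 1), so v₃ = 1.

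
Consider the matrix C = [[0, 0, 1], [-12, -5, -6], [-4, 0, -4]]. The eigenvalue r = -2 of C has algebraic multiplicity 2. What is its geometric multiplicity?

1

C + 2I = [[2, 0, 1], [-12, -3, -6], [-4, 0, -2]].
This matrix has rank 2, so its null space has dimension 3 − 2 = 1.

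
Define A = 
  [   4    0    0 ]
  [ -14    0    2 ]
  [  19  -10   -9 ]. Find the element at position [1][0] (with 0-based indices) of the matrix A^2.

-18

Characteristic polynomial: s^3 + 5s^2 - 16s - 80 = (s - 4)(s + 4)(s + 5), so the eigenvalues are -5, -4, 4.
s=4: eigenvector (1, -2, 3).
s=-4: eigenvector (0, 1, -2).
s=-5: eigenvector (0, -2, 5).
P = [[1, 0, 0], [-2, 1, -2], [3, -2, 5]], D = diag(4, -4, -5), P⁻¹ = [[1, 0, 0], [4, 5, 2], [1, 2, 1]].
A² = P·diag(16, 16, 25)·P⁻¹ = [[16, 0, 0], [-18, -20, -18], [45, 90, 61]].
The requested entry is -18.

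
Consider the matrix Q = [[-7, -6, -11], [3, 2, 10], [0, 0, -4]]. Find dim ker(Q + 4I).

1

Q + 4I = [[-3, -6, -11], [3, 6, 10], [0, 0, 0]].
This matrix has rank 2, so its null space has dimension 3 − 2 = 1.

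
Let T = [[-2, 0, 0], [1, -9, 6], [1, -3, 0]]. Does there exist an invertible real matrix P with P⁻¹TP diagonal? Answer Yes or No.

Yes

Characteristic polynomial: p(λ) = λ^3 + 11λ^2 + 36λ + 36 = (λ + 2)(λ + 3)(λ + 6).
All 3 eigenvalues are distinct, so T is diagonalizable.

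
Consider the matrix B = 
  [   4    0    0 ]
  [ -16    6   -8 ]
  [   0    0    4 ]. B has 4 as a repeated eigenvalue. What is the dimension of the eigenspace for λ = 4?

B − 4I = [[0, 0, 0], [-16, 2, -8], [0, 0, 0]].
This matrix has rank 1, so its null space has dimension 3 − 1 = 2.

2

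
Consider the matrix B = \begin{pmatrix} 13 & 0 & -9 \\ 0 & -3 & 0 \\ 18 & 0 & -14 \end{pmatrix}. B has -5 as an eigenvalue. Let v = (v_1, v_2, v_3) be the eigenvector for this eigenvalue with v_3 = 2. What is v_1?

1

B + 5I = [[18, 0, -9], [0, 2, 0], [18, 0, -9]].
Solving (B + 5I)v = 0 gives the eigenspace spanned by (1, 0, 2).
With v_3 = 2, v = (1, 0, 2), so v_1 = 1.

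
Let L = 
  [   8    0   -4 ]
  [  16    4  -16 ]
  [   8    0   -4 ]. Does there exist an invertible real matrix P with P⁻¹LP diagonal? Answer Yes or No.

Characteristic polynomial: p(s) = s^3 - 8s^2 + 16s = s(s - 4)^2.
s = 4 has algebraic multiplicity 2; rank(L − 4I) = 1, so geometric multiplicity = 2.
Every eigenvalue has geometric = algebraic multiplicity, so L is diagonalizable.

Yes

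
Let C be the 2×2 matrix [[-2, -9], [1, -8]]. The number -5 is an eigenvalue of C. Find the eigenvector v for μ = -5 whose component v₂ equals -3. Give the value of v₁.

C + 5I = [[3, -9], [1, -3]].
Solving (C + 5I)v = 0 gives the eigenspace spanned by (-9, -3).
With v₂ = -3, v = (-9, -3), so v₁ = -9.

-9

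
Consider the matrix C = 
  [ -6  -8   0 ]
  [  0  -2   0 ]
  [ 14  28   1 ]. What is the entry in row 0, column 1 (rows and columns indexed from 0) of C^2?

Characteristic polynomial: r^3 + 7r^2 + 4r - 12 = (r - 1)(r + 2)(r + 6), so the eigenvalues are -6, -2, 1.
r=-2: eigenvector (-2, 1, 0).
r=-6: eigenvector (1, 0, -2).
r=1: eigenvector (0, 0, 1).
P = [[-2, 1, 0], [1, 0, 0], [0, -2, 1]], D = diag(-2, -6, 1), P⁻¹ = [[0, 1, 0], [1, 2, 0], [2, 4, 1]].
C² = P·diag(4, 36, 1)·P⁻¹ = [[36, 64, 0], [0, 4, 0], [-70, -140, 1]].
The requested entry is 64.

64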